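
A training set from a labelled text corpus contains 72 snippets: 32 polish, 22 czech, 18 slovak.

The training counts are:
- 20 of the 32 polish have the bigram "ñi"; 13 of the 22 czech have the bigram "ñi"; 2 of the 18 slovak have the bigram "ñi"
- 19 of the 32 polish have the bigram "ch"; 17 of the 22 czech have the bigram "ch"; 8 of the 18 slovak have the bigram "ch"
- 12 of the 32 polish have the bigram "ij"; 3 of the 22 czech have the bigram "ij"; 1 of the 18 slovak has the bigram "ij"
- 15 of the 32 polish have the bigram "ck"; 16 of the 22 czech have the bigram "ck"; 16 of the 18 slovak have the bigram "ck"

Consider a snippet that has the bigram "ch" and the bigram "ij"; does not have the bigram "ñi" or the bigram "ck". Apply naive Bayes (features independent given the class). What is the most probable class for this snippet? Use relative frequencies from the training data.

polish: (32/72) × (12/32) × (19/32) × (12/32) × (17/32) = 0.01971435546875
czech: (22/72) × (9/22) × (17/22) × (3/22) × (6/22) ≈ 0.00359222
slovak: (18/72) × (16/18) × (8/18) × (1/18) × (2/18) ≈ 0.000609663
Highest score → polish.

polish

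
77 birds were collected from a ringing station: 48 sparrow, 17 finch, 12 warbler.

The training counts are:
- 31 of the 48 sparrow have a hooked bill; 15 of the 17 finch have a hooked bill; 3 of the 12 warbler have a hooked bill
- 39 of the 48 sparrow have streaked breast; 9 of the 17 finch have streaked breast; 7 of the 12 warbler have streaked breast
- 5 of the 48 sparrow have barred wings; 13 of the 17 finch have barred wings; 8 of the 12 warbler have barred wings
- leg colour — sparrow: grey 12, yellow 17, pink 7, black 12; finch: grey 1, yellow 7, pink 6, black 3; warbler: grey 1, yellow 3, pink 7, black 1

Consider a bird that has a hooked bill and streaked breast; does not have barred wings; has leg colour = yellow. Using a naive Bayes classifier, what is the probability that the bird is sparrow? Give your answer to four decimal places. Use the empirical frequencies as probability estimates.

sparrow: (48/77) × (31/48) × (39/48) × (43/48) × (17/48) ≈ 0.103784
finch: (17/77) × (15/17) × (9/17) × (4/17) × (7/17) ≈ 0.00999204
warbler: (12/77) × (3/12) × (7/12) × (4/12) × (3/12) ≈ 0.00189394
P(sparrow | x) = 0.103784 / 0.11566998 ≈ 0.8972

0.8972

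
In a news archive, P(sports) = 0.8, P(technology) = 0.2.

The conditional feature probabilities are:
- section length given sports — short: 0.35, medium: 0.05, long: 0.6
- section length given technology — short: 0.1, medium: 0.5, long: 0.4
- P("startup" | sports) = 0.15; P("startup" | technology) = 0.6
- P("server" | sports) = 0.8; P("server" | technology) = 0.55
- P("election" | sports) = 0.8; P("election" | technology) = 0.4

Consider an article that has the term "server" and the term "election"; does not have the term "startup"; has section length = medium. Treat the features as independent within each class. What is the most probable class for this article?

sports

sports: 0.8 × 0.05 × (1−0.15) × 0.8 × 0.8 = 0.02176
technology: 0.2 × 0.5 × (1−0.6) × 0.55 × 0.4 = 0.0088
Highest score → sports.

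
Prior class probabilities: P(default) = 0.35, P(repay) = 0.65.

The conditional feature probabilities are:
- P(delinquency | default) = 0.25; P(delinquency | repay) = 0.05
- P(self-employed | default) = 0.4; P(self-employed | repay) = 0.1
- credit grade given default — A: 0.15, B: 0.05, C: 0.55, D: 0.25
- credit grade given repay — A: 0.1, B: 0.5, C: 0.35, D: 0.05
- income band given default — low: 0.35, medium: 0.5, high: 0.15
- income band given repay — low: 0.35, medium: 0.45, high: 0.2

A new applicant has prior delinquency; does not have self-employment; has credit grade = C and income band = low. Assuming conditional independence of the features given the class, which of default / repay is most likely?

default

default: 0.35 × 0.25 × (1−0.4) × 0.55 × 0.35 = 0.01010625
repay: 0.65 × 0.05 × (1−0.1) × 0.35 × 0.35 = 0.003583125
Highest score → default.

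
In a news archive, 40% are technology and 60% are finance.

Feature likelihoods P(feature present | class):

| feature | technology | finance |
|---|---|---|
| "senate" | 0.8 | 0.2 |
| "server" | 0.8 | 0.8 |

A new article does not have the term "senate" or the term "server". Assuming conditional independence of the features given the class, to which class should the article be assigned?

technology: 0.4 × (1−0.8) × (1−0.8) = 0.016
finance: 0.6 × (1−0.2) × (1−0.8) = 0.096
Highest score → finance.

finance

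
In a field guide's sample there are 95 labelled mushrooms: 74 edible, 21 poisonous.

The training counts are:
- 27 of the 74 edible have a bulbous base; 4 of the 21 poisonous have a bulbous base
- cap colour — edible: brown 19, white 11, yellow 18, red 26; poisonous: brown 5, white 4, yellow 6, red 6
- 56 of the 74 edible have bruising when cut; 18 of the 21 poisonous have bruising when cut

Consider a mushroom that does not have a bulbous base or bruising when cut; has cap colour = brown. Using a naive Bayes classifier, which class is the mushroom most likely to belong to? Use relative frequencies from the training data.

edible: (74/95) × (47/74) × (19/74) × (18/74) ≈ 0.0308985
poisonous: (21/95) × (17/21) × (5/21) × (3/21) ≈ 0.00608665
Highest score → edible.

edible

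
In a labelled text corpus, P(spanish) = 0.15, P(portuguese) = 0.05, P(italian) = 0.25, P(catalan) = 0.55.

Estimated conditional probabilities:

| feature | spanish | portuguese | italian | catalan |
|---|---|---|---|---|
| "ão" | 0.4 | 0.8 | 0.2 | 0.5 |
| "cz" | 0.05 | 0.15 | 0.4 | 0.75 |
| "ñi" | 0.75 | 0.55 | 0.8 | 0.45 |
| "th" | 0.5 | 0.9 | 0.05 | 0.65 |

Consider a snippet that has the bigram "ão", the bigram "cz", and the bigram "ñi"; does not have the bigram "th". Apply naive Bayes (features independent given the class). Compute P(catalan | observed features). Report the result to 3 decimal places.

0.661

spanish: 0.15 × 0.4 × 0.05 × 0.75 × (1−0.5) = 0.001125
portuguese: 0.05 × 0.8 × 0.15 × 0.55 × (1−0.9) = 0.00033
italian: 0.25 × 0.2 × 0.4 × 0.8 × (1−0.05) = 0.0152
catalan: 0.55 × 0.5 × 0.75 × 0.45 × (1−0.65) = 0.032484375
P(catalan | x) = 0.032484375 / 0.049139375 ≈ 0.661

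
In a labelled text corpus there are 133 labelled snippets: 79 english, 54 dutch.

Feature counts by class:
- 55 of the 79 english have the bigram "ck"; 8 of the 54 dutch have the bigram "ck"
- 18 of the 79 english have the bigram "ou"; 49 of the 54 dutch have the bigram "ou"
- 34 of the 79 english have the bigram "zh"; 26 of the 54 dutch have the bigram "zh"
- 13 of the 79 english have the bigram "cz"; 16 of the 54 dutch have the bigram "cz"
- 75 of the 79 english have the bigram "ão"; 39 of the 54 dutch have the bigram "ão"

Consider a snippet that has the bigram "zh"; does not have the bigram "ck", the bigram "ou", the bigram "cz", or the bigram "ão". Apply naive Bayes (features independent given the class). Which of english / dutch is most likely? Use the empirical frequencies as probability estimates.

dutch

english: (79/133) × (24/79) × (61/79) × (34/79) × (66/79) × (4/79) ≈ 0.00253667
dutch: (54/133) × (46/54) × (5/54) × (26/54) × (38/54) × (15/54) ≈ 0.00301404
Highest score → dutch.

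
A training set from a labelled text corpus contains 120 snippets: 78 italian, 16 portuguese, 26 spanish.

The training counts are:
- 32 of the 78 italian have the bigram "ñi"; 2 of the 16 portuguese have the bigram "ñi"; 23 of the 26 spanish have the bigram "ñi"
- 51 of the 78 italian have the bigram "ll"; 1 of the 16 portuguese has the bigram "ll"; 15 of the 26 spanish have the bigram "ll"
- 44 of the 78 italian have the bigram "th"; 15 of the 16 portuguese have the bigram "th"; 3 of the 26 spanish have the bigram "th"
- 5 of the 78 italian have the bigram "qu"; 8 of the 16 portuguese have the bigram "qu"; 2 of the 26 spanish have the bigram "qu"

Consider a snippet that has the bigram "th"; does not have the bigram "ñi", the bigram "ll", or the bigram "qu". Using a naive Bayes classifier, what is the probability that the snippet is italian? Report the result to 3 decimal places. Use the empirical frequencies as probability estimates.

0.572

italian: (78/120) × (46/78) × (27/78) × (44/78) × (73/78) ≈ 0.0700539
portuguese: (16/120) × (14/16) × (15/16) × (15/16) × (8/16) = 0.05126953125
spanish: (26/120) × (3/26) × (11/26) × (3/26) × (24/26) ≈ 0.00112654
P(italian | x) = 0.0700539 / 0.12244997125 ≈ 0.572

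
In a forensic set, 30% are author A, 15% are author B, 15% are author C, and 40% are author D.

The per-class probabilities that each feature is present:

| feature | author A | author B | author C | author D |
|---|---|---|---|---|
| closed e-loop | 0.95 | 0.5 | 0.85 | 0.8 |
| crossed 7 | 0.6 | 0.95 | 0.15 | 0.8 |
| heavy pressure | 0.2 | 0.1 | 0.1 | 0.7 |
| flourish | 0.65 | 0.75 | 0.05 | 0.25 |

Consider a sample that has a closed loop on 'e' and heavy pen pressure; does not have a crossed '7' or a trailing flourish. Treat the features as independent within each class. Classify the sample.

author D

author A: 0.3 × 0.95 × (1−0.6) × 0.2 × (1−0.65) = 0.00798
author B: 0.15 × 0.5 × (1−0.95) × 0.1 × (1−0.75) = 0.00009375
author C: 0.15 × 0.85 × (1−0.15) × 0.1 × (1−0.05) = 0.010295625
author D: 0.4 × 0.8 × (1−0.8) × 0.7 × (1−0.25) = 0.0336
Highest score → author D.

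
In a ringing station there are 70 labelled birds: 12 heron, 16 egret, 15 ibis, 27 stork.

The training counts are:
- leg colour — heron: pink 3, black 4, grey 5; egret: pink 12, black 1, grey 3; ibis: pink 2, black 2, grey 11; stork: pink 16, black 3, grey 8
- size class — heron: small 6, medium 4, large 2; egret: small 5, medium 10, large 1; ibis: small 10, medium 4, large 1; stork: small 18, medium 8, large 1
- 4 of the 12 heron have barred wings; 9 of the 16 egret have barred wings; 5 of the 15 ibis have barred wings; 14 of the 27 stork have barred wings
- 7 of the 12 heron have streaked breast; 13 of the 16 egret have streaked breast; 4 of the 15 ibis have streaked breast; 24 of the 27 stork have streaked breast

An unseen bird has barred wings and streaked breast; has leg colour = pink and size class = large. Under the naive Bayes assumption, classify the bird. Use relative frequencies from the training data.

egret

heron: (12/70) × (3/12) × (2/12) × (4/12) × (7/12) ≈ 0.00138889
egret: (16/70) × (12/16) × (1/16) × (9/16) × (13/16) ≈ 0.00489676
ibis: (15/70) × (2/15) × (1/15) × (5/15) × (4/15) ≈ 0.000169312
stork: (27/70) × (16/27) × (1/27) × (14/27) × (24/27) ≈ 0.00390184
Highest score → egret.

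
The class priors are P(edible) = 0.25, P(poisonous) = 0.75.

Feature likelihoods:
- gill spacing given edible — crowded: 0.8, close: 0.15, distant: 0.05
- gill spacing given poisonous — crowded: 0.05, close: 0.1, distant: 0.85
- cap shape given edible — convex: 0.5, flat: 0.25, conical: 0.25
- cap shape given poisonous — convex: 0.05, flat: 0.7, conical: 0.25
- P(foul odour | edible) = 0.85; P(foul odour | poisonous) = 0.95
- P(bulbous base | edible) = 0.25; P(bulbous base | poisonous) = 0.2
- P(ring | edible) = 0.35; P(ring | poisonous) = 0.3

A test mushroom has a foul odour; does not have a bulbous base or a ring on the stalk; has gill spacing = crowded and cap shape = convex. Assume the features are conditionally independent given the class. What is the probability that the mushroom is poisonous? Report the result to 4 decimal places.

edible: 0.25 × 0.8 × 0.5 × 0.85 × (1−0.25) × (1−0.35) = 0.0414375
poisonous: 0.75 × 0.05 × 0.05 × 0.95 × (1−0.2) × (1−0.3) = 0.0009975
P(poisonous | x) = 0.0009975 / 0.042435 ≈ 0.0235

0.0235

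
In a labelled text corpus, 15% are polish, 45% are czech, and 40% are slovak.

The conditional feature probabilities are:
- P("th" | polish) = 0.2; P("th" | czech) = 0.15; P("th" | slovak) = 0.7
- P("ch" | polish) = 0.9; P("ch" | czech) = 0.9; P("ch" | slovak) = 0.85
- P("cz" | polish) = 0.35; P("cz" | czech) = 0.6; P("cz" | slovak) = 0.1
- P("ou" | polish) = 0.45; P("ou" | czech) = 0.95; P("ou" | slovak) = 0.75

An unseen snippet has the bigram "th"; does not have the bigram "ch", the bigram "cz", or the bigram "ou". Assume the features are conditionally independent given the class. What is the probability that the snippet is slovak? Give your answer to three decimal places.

polish: 0.15 × 0.2 × (1−0.9) × (1−0.35) × (1−0.45) = 0.0010725
czech: 0.45 × 0.15 × (1−0.9) × (1−0.6) × (1−0.95) = 0.000135
slovak: 0.4 × 0.7 × (1−0.85) × (1−0.1) × (1−0.75) = 0.00945
P(slovak | x) = 0.00945 / 0.0106575 ≈ 0.887

0.887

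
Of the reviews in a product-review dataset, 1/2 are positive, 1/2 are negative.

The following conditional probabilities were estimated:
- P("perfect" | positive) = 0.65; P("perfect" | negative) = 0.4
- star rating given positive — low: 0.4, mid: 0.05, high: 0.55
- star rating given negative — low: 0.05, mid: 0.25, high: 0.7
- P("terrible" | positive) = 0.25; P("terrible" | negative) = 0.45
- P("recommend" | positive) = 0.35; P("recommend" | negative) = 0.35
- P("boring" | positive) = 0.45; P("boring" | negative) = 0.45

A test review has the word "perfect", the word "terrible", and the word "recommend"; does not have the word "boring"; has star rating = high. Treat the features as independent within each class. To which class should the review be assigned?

negative

positive: 0.5 × 0.65 × 0.55 × 0.25 × 0.35 × (1−0.45) = 0.00860234375
negative: 0.5 × 0.4 × 0.7 × 0.45 × 0.35 × (1−0.45) = 0.0121275
Highest score → negative.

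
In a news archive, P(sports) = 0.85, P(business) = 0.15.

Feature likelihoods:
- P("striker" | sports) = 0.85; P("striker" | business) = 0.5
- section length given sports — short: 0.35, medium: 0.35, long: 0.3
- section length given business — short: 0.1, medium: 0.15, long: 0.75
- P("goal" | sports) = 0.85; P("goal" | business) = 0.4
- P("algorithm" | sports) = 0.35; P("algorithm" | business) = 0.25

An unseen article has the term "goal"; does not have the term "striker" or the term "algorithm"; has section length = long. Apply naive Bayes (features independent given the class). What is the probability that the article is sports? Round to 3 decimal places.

sports: 0.85 × (1−0.85) × 0.3 × 0.85 × (1−0.35) = 0.021133125
business: 0.15 × (1−0.5) × 0.75 × 0.4 × (1−0.25) = 0.016875
P(sports | x) = 0.021133125 / 0.038008125 ≈ 0.556

0.556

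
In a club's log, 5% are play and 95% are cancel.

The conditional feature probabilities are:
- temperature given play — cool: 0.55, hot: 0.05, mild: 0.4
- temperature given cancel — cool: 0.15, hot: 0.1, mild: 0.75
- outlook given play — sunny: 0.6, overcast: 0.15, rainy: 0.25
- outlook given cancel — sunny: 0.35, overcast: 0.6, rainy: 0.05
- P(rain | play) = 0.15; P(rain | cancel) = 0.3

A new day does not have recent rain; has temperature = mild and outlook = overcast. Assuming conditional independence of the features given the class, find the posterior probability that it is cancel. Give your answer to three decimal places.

0.992

play: 0.05 × 0.4 × 0.15 × (1−0.15) = 0.00255
cancel: 0.95 × 0.75 × 0.6 × (1−0.3) = 0.29925
P(cancel | x) = 0.29925 / 0.3018 ≈ 0.992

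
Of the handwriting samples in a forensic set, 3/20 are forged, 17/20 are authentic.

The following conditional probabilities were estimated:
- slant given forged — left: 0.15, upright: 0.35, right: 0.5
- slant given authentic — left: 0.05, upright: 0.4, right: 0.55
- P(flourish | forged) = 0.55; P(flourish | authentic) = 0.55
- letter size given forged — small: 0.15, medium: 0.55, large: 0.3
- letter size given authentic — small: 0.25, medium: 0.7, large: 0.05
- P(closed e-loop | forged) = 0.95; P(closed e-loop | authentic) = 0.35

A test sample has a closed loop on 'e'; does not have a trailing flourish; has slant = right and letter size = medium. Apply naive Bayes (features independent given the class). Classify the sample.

authentic

forged: 0.15 × 0.5 × (1−0.55) × 0.55 × 0.95 = 0.017634375
authentic: 0.85 × 0.55 × (1−0.55) × 0.7 × 0.35 = 0.051541875
Highest score → authentic.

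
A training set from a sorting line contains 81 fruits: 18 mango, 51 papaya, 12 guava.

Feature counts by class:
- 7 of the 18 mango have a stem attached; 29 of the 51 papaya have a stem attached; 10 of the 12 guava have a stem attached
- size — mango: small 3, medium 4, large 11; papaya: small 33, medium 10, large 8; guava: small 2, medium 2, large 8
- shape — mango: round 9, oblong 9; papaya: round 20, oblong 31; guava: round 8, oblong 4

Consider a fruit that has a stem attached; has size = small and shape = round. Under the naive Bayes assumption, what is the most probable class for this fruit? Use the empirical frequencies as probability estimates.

mango: (18/81) × (7/18) × (3/18) × (9/18) ≈ 0.00720165
papaya: (51/81) × (29/51) × (33/51) × (20/51) ≈ 0.0908482
guava: (12/81) × (10/12) × (2/12) × (8/12) ≈ 0.0137174
Highest score → papaya.

papaya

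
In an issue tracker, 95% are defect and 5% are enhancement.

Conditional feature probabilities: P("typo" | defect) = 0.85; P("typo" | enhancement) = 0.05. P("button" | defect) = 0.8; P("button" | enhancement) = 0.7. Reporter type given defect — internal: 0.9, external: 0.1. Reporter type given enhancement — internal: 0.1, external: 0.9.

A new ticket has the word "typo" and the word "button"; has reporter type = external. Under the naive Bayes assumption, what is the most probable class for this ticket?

defect

defect: 0.95 × 0.85 × 0.8 × 0.1 = 0.0646
enhancement: 0.05 × 0.05 × 0.7 × 0.9 = 0.001575
Highest score → defect.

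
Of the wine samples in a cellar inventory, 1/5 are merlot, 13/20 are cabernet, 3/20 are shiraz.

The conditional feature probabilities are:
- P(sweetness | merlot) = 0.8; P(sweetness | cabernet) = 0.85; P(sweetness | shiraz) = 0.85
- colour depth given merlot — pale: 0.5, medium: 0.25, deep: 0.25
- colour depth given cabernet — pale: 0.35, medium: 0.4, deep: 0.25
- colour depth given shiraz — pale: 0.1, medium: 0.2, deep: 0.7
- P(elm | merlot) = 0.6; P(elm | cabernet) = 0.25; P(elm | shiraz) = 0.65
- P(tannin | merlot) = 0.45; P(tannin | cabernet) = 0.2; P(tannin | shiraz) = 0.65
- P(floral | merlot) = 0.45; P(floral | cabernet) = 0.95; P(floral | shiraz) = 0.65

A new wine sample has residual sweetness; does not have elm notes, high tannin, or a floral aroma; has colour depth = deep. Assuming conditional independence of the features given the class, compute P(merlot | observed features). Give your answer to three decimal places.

merlot: 0.2 × 0.8 × 0.25 × (1−0.6) × (1−0.45) × (1−0.45) = 0.00484
cabernet: 0.65 × 0.85 × 0.25 × (1−0.25) × (1−0.2) × (1−0.95) = 0.00414375
shiraz: 0.15 × 0.85 × 0.7 × (1−0.65) × (1−0.65) × (1−0.65) = 0.00382659375
P(merlot | x) = 0.00484 / 0.01281034375 ≈ 0.378

0.378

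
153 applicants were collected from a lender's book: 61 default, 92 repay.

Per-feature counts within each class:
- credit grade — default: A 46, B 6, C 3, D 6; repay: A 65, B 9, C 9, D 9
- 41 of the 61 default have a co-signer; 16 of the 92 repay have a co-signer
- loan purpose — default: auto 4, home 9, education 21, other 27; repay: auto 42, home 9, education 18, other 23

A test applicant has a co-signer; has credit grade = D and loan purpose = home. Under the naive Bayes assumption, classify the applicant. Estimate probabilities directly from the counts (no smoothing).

default: (61/153) × (6/61) × (41/61) × (9/61) ≈ 0.0038889
repay: (92/153) × (9/92) × (16/92) × (9/92) ≈ 0.00100078
Highest score → default.

default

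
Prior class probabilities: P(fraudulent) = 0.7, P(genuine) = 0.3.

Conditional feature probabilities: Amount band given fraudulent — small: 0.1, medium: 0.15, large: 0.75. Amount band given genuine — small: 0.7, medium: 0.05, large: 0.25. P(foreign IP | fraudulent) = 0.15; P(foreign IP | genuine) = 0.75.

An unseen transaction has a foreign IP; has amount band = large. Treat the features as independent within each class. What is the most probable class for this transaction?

fraudulent: 0.7 × 0.75 × 0.15 = 0.07875
genuine: 0.3 × 0.25 × 0.75 = 0.05625
Highest score → fraudulent.

fraudulent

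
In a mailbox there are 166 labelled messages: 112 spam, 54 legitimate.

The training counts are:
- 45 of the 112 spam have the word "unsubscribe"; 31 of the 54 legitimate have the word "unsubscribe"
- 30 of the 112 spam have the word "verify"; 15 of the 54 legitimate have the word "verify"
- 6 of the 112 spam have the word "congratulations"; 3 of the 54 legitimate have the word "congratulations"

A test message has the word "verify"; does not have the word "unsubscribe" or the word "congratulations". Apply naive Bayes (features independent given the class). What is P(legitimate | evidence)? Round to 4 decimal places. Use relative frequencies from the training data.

0.2621

spam: (112/166) × (67/112) × (30/112) × (106/112) ≈ 0.102319
legitimate: (54/166) × (23/54) × (15/54) × (51/54) ≈ 0.0363491
P(legitimate | x) = 0.0363491 / 0.1386681 ≈ 0.2621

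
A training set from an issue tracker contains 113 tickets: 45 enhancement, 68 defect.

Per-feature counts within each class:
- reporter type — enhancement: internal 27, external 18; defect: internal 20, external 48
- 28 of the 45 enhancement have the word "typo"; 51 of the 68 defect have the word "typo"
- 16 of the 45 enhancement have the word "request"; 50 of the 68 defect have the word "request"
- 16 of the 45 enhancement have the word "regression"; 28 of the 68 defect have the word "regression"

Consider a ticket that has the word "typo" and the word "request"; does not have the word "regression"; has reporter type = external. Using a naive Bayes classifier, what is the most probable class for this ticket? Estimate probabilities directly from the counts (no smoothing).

defect

enhancement: (45/113) × (18/45) × (28/45) × (16/45) × (29/45) ≈ 0.0227108
defect: (68/113) × (48/68) × (51/68) × (50/68) × (40/68) ≈ 0.137796
Highest score → defect.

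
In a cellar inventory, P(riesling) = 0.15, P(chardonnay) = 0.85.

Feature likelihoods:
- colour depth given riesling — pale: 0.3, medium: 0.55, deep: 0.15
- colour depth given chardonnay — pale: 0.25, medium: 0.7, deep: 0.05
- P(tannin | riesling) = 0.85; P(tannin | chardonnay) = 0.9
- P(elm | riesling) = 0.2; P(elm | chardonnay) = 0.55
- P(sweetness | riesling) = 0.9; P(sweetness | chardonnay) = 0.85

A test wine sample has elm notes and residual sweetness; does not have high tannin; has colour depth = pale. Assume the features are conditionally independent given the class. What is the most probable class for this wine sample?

riesling: 0.15 × 0.3 × (1−0.85) × 0.2 × 0.9 = 0.001215
chardonnay: 0.85 × 0.25 × (1−0.9) × 0.55 × 0.85 = 0.009934375
Highest score → chardonnay.

chardonnay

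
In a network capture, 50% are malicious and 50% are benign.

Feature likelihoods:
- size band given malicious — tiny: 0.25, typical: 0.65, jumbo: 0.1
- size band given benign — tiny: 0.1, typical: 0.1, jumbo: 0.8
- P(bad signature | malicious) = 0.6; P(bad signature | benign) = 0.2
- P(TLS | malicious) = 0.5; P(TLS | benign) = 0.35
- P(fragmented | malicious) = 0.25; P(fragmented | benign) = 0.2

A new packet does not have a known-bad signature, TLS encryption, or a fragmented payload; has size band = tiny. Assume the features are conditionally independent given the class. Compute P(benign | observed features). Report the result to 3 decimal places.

0.526

malicious: 0.5 × 0.25 × (1−0.6) × (1−0.5) × (1−0.25) = 0.01875
benign: 0.5 × 0.1 × (1−0.2) × (1−0.35) × (1−0.2) = 0.0208
P(benign | x) = 0.0208 / 0.03955 ≈ 0.526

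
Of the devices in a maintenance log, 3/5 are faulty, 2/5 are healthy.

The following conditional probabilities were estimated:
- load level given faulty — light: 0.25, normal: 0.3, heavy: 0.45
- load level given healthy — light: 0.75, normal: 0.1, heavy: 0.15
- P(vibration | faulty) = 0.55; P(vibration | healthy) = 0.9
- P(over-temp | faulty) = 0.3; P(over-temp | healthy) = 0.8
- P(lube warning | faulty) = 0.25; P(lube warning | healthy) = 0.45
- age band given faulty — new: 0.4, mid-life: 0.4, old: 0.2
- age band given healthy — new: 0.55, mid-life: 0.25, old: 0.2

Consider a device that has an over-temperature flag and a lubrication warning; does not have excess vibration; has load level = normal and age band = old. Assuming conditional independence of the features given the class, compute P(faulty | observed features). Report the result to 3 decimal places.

faulty: 0.6 × 0.3 × (1−0.55) × 0.3 × 0.25 × 0.2 = 0.001215
healthy: 0.4 × 0.1 × (1−0.9) × 0.8 × 0.45 × 0.2 = 0.000288
P(faulty | x) = 0.001215 / 0.001503 ≈ 0.808

0.808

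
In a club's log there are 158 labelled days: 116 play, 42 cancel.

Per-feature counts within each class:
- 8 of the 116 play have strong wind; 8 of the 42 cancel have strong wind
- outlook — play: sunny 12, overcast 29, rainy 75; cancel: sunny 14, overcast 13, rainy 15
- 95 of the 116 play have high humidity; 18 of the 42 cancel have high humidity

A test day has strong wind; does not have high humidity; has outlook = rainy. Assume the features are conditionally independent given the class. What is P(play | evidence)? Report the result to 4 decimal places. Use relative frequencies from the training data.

0.3645

play: (116/158) × (8/116) × (75/116) × (21/116) ≈ 0.00592649
cancel: (42/158) × (8/42) × (15/42) × (24/42) ≈ 0.0103332
P(play | x) = 0.00592649 / 0.01625969 ≈ 0.3645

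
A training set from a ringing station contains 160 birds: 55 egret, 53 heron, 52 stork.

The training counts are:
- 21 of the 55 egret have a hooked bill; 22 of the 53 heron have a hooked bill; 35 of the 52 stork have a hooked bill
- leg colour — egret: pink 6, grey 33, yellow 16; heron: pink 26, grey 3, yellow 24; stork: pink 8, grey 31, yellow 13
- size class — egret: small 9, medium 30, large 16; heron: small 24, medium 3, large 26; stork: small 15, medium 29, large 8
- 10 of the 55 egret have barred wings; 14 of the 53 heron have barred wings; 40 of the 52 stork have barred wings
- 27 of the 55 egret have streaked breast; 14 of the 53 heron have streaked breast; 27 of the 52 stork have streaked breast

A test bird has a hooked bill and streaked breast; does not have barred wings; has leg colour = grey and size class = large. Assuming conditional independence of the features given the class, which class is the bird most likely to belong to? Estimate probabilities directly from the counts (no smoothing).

egret: (55/160) × (21/55) × (33/55) × (16/55) × (45/55) × (27/55) ≈ 0.0092015
heron: (53/160) × (22/53) × (3/53) × (26/53) × (39/53) × (14/53) ≈ 0.000742141
stork: (52/160) × (35/52) × (31/52) × (8/52) × (12/52) × (27/52) ≈ 0.00240398
Highest score → egret.

egret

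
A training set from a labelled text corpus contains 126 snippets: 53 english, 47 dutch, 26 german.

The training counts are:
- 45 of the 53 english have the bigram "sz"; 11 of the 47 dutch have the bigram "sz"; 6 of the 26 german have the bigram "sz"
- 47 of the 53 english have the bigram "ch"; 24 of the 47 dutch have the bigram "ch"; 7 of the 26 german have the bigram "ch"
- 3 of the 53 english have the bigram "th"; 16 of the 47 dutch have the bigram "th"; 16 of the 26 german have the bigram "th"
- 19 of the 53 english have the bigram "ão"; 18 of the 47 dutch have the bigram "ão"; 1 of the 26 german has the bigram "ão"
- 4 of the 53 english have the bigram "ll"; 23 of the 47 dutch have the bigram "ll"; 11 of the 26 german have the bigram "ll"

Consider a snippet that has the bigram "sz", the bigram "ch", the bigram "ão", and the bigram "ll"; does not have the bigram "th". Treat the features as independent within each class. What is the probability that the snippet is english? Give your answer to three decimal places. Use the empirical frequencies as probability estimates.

0.591

english: (53/126) × (45/53) × (47/53) × (50/53) × (19/53) × (4/53) ≈ 0.00808388
dutch: (47/126) × (11/47) × (24/47) × (31/47) × (18/47) × (23/47) ≈ 0.00551066
german: (26/126) × (6/26) × (7/26) × (10/26) × (1/26) × (11/26) ≈ 0.0000802376
P(english | x) = 0.00808388 / 0.0136747776 ≈ 0.591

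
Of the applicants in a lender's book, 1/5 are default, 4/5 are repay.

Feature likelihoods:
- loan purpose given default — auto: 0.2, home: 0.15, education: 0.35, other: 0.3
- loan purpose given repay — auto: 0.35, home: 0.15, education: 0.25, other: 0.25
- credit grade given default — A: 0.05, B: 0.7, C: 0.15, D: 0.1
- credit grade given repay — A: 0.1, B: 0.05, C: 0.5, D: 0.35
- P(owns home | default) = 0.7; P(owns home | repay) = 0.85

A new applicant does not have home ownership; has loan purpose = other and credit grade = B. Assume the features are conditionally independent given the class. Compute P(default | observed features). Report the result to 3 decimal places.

0.894

default: 0.2 × 0.3 × 0.7 × (1−0.7) = 0.0126
repay: 0.8 × 0.25 × 0.05 × (1−0.85) = 0.0015
P(default | x) = 0.0126 / 0.0141 ≈ 0.894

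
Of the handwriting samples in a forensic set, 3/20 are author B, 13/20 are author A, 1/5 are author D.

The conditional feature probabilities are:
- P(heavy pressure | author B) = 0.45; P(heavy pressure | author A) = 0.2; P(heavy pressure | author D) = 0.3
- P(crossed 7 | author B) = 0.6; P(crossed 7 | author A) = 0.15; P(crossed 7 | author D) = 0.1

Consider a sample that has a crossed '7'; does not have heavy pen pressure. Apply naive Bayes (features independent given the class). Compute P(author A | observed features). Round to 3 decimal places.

author B: 0.15 × (1−0.45) × 0.6 = 0.0495
author A: 0.65 × (1−0.2) × 0.15 = 0.078
author D: 0.2 × (1−0.3) × 0.1 = 0.014
P(author A | x) = 0.078 / 0.1415 ≈ 0.551

0.551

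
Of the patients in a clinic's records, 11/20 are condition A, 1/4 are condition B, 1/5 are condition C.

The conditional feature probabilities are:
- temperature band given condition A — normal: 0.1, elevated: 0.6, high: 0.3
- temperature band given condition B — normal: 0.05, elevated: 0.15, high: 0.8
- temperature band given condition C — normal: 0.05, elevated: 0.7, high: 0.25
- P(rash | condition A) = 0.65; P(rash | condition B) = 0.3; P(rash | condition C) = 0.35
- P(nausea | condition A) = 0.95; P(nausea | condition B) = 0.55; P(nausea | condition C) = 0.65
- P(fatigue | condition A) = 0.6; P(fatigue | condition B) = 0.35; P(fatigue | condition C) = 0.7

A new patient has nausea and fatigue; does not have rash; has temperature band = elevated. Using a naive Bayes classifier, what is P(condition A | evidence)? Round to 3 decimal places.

0.586

condition A: 0.55 × 0.6 × (1−0.65) × 0.95 × 0.6 = 0.065835
condition B: 0.25 × 0.15 × (1−0.3) × 0.55 × 0.35 = 0.005053125
condition C: 0.2 × 0.7 × (1−0.35) × 0.65 × 0.7 = 0.041405
P(condition A | x) = 0.065835 / 0.112293125 ≈ 0.586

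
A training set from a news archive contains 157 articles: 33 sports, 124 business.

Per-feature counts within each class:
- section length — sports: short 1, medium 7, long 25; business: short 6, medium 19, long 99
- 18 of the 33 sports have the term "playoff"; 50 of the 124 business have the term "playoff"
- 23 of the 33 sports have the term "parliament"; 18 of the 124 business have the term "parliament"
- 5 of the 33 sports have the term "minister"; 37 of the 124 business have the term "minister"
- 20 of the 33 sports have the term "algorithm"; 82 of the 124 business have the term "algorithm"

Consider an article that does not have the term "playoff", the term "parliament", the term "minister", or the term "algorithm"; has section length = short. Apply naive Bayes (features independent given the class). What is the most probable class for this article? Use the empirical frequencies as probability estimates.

business

sports: (33/157) × (1/33) × (15/33) × (10/33) × (28/33) × (13/33) ≈ 0.000293249
business: (124/157) × (6/124) × (74/124) × (106/124) × (87/124) × (42/124) ≈ 0.00463309
Highest score → business.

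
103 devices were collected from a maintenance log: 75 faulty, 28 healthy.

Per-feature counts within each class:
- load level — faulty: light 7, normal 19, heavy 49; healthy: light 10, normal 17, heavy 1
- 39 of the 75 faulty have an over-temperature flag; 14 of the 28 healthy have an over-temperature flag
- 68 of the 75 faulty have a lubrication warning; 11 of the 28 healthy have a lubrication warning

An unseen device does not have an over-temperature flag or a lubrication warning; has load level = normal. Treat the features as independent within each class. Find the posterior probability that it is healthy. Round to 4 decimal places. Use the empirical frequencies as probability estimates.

faulty: (75/103) × (19/75) × (36/75) × (7/75) ≈ 0.00826408
healthy: (28/103) × (17/28) × (14/28) × (17/28) ≈ 0.050104
P(healthy | x) = 0.050104 / 0.05836808 ≈ 0.8584

0.8584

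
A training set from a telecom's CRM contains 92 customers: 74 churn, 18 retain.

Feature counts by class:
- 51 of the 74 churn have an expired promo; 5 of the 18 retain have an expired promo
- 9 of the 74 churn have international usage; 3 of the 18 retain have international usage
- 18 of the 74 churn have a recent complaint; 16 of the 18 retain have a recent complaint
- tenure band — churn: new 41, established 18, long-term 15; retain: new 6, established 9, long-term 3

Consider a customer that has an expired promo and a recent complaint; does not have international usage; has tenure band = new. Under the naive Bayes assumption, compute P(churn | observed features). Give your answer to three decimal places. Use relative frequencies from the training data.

churn: (74/92) × (51/74) × (65/74) × (18/74) × (41/74) ≈ 0.0656231
retain: (18/92) × (5/18) × (15/18) × (16/18) × (6/18) ≈ 0.0134192
P(churn | x) = 0.0656231 / 0.0790423 ≈ 0.830

0.830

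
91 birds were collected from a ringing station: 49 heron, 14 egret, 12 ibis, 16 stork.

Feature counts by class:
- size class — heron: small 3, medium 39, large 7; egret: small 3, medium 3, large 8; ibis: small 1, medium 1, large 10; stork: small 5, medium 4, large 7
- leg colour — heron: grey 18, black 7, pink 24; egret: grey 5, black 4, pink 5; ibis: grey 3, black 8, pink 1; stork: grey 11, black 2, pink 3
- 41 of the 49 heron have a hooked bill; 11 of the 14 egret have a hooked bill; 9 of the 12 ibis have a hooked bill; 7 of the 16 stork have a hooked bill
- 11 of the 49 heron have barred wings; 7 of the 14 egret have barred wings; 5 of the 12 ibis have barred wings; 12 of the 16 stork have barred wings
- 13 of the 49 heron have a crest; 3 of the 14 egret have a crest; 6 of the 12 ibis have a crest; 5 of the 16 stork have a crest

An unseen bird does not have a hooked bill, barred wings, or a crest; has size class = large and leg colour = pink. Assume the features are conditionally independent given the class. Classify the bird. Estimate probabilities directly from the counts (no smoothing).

heron

heron: (49/91) × (7/49) × (24/49) × (8/49) × (38/49) × (36/49) ≈ 0.00350477
egret: (14/91) × (8/14) × (5/14) × (3/14) × (7/14) × (11/14) ≈ 0.00264313
ibis: (12/91) × (10/12) × (1/12) × (3/12) × (7/12) × (6/12) ≈ 0.000667735
stork: (16/91) × (7/16) × (3/16) × (9/16) × (4/16) × (11/16) ≈ 0.00139442
Highest score → heron.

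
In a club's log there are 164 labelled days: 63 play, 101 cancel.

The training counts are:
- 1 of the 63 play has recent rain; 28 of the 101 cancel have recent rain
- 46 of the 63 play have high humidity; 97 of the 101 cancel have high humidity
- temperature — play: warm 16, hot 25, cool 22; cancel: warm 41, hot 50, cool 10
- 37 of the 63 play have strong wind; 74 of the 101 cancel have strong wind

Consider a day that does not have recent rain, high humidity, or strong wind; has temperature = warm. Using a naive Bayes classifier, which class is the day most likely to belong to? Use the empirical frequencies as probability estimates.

play

play: (63/164) × (62/63) × (17/63) × (16/63) × (26/63) ≈ 0.0106922
cancel: (101/164) × (73/101) × (4/101) × (41/101) × (27/101) ≈ 0.00191303
Highest score → play.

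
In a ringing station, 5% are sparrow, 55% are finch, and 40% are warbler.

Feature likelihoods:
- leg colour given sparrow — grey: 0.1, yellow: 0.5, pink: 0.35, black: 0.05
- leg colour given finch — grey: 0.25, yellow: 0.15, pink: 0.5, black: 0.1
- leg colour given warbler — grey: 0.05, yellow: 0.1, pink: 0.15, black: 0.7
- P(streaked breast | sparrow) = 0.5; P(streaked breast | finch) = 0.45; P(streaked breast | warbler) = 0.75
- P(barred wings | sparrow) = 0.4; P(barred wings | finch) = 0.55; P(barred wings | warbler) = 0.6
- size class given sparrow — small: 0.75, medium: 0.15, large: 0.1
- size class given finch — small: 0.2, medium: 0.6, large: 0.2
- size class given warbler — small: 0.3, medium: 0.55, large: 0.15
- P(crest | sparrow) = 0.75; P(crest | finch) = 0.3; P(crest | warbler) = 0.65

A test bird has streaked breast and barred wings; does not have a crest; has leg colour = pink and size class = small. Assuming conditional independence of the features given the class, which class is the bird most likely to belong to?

finch

sparrow: 0.05 × 0.35 × 0.5 × 0.4 × 0.75 × (1−0.75) = 0.00065625
finch: 0.55 × 0.5 × 0.45 × 0.55 × 0.2 × (1−0.3) = 0.00952875
warbler: 0.4 × 0.15 × 0.75 × 0.6 × 0.3 × (1−0.65) = 0.002835
Highest score → finch.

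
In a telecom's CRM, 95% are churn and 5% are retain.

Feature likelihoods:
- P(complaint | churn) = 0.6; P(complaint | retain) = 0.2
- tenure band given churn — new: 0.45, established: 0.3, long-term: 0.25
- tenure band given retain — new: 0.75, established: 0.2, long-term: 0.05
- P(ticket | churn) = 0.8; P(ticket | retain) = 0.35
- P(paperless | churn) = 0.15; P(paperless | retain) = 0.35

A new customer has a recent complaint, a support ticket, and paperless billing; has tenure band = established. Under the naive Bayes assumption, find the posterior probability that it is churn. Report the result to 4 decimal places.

churn: 0.95 × 0.6 × 0.3 × 0.8 × 0.15 = 0.02052
retain: 0.05 × 0.2 × 0.2 × 0.35 × 0.35 = 0.000245
P(churn | x) = 0.02052 / 0.020765 ≈ 0.9882

0.9882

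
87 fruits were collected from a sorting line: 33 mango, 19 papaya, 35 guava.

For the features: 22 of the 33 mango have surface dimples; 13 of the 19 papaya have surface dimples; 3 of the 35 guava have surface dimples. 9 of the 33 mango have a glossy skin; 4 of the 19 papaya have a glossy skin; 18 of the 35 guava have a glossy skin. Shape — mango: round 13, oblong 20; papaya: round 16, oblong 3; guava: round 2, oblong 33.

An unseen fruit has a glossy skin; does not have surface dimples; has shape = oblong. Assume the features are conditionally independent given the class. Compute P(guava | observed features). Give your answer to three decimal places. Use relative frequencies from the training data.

0.885

mango: (33/87) × (11/33) × (9/33) × (20/33) ≈ 0.0208986
papaya: (19/87) × (6/19) × (4/19) × (3/19) ≈ 0.00229248
guava: (35/87) × (32/35) × (18/35) × (33/35) ≈ 0.178353
P(guava | x) = 0.178353 / 0.20154408 ≈ 0.885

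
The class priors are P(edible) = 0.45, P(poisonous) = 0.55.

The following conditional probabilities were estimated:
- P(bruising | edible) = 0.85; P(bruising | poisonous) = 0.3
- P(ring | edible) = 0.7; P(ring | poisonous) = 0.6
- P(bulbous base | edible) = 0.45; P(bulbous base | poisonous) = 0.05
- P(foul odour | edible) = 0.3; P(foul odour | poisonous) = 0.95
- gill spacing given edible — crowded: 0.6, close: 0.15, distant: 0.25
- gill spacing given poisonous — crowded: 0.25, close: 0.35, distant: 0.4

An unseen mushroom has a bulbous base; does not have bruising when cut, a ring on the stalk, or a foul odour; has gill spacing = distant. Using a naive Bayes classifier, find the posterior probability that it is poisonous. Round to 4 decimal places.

edible: 0.45 × (1−0.85) × (1−0.7) × 0.45 × (1−0.3) × 0.25 = 0.0015946875
poisonous: 0.55 × (1−0.3) × (1−0.6) × 0.05 × (1−0.95) × 0.4 = 0.000154
P(poisonous | x) = 0.000154 / 0.0017486875 ≈ 0.0881

0.0881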